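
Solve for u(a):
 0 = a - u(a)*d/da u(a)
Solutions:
 u(a) = -sqrt(C1 + a^2)
 u(a) = sqrt(C1 + a^2)


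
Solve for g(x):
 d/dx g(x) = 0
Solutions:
 g(x) = C1


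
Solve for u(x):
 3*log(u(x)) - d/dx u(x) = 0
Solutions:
 li(u(x)) = C1 + 3*x


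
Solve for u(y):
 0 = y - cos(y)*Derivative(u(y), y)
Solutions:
 u(y) = C1 + Integral(y/cos(y), y)


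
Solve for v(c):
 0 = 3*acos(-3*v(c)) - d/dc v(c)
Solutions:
 Integral(1/acos(-3*_y), (_y, v(c))) = C1 + 3*c


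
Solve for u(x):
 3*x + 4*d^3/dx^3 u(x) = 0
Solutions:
 u(x) = C1 + C2*x + C3*x^2 - x^4/32


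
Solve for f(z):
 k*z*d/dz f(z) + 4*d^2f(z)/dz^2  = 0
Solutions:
 f(z) = Piecewise((-sqrt(2)*sqrt(pi)*C1*erf(sqrt(2)*sqrt(k)*z/4)/sqrt(k) - C2, (k > 0) | (k < 0)), (-C1*z - C2, True))


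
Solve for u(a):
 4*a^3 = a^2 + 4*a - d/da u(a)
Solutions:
 u(a) = C1 - a^4 + a^3/3 + 2*a^2


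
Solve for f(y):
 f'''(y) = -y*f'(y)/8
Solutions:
 f(y) = C1 + Integral(C2*airyai(-y/2) + C3*airybi(-y/2), y)


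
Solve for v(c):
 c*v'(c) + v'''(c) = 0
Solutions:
 v(c) = C1 + Integral(C2*airyai(-c) + C3*airybi(-c), c)


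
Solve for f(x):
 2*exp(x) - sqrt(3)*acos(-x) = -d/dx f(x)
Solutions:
 f(x) = C1 + sqrt(3)*(x*acos(-x) + sqrt(1 - x^2)) - 2*exp(x)


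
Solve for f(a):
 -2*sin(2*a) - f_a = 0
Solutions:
 f(a) = C1 + cos(2*a)


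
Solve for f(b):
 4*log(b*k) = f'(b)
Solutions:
 f(b) = C1 + 4*b*log(b*k) - 4*b


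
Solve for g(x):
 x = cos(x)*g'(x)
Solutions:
 g(x) = C1 + Integral(x/cos(x), x)


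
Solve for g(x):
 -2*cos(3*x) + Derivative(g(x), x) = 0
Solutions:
 g(x) = C1 + 2*sin(3*x)/3


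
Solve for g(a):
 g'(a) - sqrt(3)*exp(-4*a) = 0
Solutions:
 g(a) = C1 - sqrt(3)*exp(-4*a)/4


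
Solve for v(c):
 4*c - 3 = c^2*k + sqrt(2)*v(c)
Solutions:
 v(c) = sqrt(2)*(-c^2*k + 4*c - 3)/2


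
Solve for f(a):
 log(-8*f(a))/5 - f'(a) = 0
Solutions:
 -5*Integral(1/(log(-_y) + 3*log(2)), (_y, f(a))) = C1 - a


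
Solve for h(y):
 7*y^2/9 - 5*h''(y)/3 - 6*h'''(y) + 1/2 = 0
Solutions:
 h(y) = C1 + C2*y + C3*exp(-5*y/18) + 7*y^4/180 - 14*y^3/25 + 3099*y^2/500


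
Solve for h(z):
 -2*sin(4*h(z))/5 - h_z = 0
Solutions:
 2*z/5 + log(cos(4*h(z)) - 1)/8 - log(cos(4*h(z)) + 1)/8 = C1


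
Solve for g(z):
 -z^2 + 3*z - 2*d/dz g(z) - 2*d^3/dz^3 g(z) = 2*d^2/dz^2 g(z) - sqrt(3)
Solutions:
 g(z) = C1 - z^3/6 + 5*z^2/4 - 3*z/2 + sqrt(3)*z/2 + (C2*sin(sqrt(3)*z/2) + C3*cos(sqrt(3)*z/2))*exp(-z/2)


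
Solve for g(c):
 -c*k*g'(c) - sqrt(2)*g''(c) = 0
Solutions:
 g(c) = Piecewise((-2^(3/4)*sqrt(pi)*C1*erf(2^(1/4)*c*sqrt(k)/2)/(2*sqrt(k)) - C2, (k > 0) | (k < 0)), (-C1*c - C2, True))


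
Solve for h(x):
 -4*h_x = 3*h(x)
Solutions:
 h(x) = C1*exp(-3*x/4)


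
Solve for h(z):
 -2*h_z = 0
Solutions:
 h(z) = C1


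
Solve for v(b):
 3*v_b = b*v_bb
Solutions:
 v(b) = C1 + C2*b^4


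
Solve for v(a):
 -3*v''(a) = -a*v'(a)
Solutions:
 v(a) = C1 + C2*erfi(sqrt(6)*a/6)


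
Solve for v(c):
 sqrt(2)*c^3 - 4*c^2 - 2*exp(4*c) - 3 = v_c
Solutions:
 v(c) = C1 + sqrt(2)*c^4/4 - 4*c^3/3 - 3*c - exp(4*c)/2


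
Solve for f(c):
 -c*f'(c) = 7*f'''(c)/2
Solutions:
 f(c) = C1 + Integral(C2*airyai(-2^(1/3)*7^(2/3)*c/7) + C3*airybi(-2^(1/3)*7^(2/3)*c/7), c)


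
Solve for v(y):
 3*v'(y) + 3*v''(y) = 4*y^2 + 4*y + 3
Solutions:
 v(y) = C1 + C2*exp(-y) + 4*y^3/9 - 2*y^2/3 + 7*y/3


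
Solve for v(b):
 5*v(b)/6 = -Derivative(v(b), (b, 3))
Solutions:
 v(b) = C3*exp(-5^(1/3)*6^(2/3)*b/6) + (C1*sin(2^(2/3)*3^(1/6)*5^(1/3)*b/4) + C2*cos(2^(2/3)*3^(1/6)*5^(1/3)*b/4))*exp(5^(1/3)*6^(2/3)*b/12)


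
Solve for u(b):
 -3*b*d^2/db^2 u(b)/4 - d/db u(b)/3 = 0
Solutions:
 u(b) = C1 + C2*b^(5/9)


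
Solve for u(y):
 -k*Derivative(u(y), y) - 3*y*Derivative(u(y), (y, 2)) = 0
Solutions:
 u(y) = C1 + y^(1 - re(k)/3)*(C2*sin(log(y)*Abs(im(k))/3) + C3*cos(log(y)*im(k)/3))


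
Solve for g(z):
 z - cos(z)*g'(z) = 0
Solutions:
 g(z) = C1 + Integral(z/cos(z), z)


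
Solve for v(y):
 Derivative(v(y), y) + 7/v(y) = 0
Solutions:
 v(y) = -sqrt(C1 - 14*y)
 v(y) = sqrt(C1 - 14*y)


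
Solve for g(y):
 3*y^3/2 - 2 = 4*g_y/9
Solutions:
 g(y) = C1 + 27*y^4/32 - 9*y/2


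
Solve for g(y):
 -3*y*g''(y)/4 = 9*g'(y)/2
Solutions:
 g(y) = C1 + C2/y^5


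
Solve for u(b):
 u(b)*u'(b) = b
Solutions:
 u(b) = -sqrt(C1 + b^2)
 u(b) = sqrt(C1 + b^2)


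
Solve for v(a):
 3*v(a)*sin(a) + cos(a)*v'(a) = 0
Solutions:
 v(a) = C1*cos(a)^3


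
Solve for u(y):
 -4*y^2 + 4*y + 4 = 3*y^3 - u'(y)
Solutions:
 u(y) = C1 + 3*y^4/4 + 4*y^3/3 - 2*y^2 - 4*y


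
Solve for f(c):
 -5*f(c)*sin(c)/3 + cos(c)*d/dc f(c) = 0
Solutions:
 f(c) = C1/cos(c)^(5/3)


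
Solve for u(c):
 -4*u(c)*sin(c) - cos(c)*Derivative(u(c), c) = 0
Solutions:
 u(c) = C1*cos(c)^4


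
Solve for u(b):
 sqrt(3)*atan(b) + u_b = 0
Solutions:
 u(b) = C1 - sqrt(3)*(b*atan(b) - log(b^2 + 1)/2)


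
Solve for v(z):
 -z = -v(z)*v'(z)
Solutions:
 v(z) = -sqrt(C1 + z^2)
 v(z) = sqrt(C1 + z^2)


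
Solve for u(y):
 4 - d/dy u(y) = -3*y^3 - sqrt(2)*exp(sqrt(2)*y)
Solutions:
 u(y) = C1 + 3*y^4/4 + 4*y + exp(sqrt(2)*y)


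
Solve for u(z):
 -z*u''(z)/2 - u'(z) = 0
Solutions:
 u(z) = C1 + C2/z


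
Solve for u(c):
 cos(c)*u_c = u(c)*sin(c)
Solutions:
 u(c) = C1/cos(c)


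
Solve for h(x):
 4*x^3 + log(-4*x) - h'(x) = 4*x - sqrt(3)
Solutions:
 h(x) = C1 + x^4 - 2*x^2 + x*log(-x) + x*(-1 + 2*log(2) + sqrt(3))


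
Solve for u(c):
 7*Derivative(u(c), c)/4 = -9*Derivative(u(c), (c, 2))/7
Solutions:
 u(c) = C1 + C2*exp(-49*c/36)


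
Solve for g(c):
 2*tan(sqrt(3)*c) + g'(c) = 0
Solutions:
 g(c) = C1 + 2*sqrt(3)*log(cos(sqrt(3)*c))/3


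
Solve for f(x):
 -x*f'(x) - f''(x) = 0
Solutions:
 f(x) = C1 + C2*erf(sqrt(2)*x/2)


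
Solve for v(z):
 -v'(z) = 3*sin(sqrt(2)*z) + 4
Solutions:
 v(z) = C1 - 4*z + 3*sqrt(2)*cos(sqrt(2)*z)/2


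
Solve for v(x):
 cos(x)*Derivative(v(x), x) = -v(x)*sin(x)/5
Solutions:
 v(x) = C1*cos(x)^(1/5)


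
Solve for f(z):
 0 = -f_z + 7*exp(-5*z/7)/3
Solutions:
 f(z) = C1 - 49*exp(-5*z/7)/15


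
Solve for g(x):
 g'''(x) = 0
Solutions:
 g(x) = C1 + C2*x + C3*x^2


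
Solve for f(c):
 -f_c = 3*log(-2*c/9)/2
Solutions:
 f(c) = C1 - 3*c*log(-c)/2 + c*(-3*log(2)/2 + 3/2 + 3*log(3))


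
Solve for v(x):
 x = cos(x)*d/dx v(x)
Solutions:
 v(x) = C1 + Integral(x/cos(x), x)


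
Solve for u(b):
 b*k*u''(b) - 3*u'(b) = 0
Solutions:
 u(b) = C1 + b^(((re(k) + 3)*re(k) + im(k)^2)/(re(k)^2 + im(k)^2))*(C2*sin(3*log(b)*Abs(im(k))/(re(k)^2 + im(k)^2)) + C3*cos(3*log(b)*im(k)/(re(k)^2 + im(k)^2)))


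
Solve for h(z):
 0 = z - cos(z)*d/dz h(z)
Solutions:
 h(z) = C1 + Integral(z/cos(z), z)


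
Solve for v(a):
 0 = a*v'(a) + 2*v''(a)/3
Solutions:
 v(a) = C1 + C2*erf(sqrt(3)*a/2)


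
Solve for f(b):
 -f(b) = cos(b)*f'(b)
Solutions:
 f(b) = C1*sqrt(sin(b) - 1)/sqrt(sin(b) + 1)


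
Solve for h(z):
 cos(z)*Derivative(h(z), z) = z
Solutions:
 h(z) = C1 + Integral(z/cos(z), z)


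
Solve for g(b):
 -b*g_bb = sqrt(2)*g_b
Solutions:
 g(b) = C1 + C2*b^(1 - sqrt(2))


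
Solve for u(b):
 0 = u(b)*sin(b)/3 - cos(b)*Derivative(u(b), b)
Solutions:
 u(b) = C1/cos(b)^(1/3)


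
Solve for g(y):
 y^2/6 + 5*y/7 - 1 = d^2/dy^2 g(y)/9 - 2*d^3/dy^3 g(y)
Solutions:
 g(y) = C1 + C2*y + C3*exp(y/18) + y^4/8 + 141*y^3/14 + 7551*y^2/14


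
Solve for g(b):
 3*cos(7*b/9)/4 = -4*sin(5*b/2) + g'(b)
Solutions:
 g(b) = C1 + 27*sin(7*b/9)/28 - 8*cos(5*b/2)/5


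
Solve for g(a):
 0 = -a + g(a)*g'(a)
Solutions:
 g(a) = -sqrt(C1 + a^2)
 g(a) = sqrt(C1 + a^2)


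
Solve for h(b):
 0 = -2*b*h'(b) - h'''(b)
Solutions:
 h(b) = C1 + Integral(C2*airyai(-2^(1/3)*b) + C3*airybi(-2^(1/3)*b), b)


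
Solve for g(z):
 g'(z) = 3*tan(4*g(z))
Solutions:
 g(z) = -asin(C1*exp(12*z))/4 + pi/4
 g(z) = asin(C1*exp(12*z))/4


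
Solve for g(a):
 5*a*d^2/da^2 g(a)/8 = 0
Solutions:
 g(a) = C1 + C2*a


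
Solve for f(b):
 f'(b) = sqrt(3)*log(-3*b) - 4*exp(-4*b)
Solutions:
 f(b) = C1 + sqrt(3)*b*log(-b) + sqrt(3)*b*(-1 + log(3)) + exp(-4*b)


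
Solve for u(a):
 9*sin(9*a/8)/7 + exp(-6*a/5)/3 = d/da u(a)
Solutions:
 u(a) = C1 - 8*cos(9*a/8)/7 - 5*exp(-6*a/5)/18


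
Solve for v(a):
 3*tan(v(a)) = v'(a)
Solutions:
 v(a) = pi - asin(C1*exp(3*a))
 v(a) = asin(C1*exp(3*a))


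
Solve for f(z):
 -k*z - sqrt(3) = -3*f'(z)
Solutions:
 f(z) = C1 + k*z^2/6 + sqrt(3)*z/3


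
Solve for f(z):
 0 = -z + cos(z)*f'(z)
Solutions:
 f(z) = C1 + Integral(z/cos(z), z)


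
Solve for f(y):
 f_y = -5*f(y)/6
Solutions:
 f(y) = C1*exp(-5*y/6)


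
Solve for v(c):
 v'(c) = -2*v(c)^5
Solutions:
 v(c) = -I*(1/(C1 + 8*c))^(1/4)
 v(c) = I*(1/(C1 + 8*c))^(1/4)
 v(c) = -(1/(C1 + 8*c))^(1/4)
 v(c) = (1/(C1 + 8*c))^(1/4)


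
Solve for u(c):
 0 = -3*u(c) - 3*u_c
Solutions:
 u(c) = C1*exp(-c)


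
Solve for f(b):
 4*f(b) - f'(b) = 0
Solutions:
 f(b) = C1*exp(4*b)


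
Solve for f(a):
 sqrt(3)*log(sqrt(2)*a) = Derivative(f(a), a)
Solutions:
 f(a) = C1 + sqrt(3)*a*log(a) - sqrt(3)*a + sqrt(3)*a*log(2)/2


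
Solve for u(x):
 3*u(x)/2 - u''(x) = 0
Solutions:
 u(x) = C1*exp(-sqrt(6)*x/2) + C2*exp(sqrt(6)*x/2)


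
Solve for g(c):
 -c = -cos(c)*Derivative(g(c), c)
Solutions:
 g(c) = C1 + Integral(c/cos(c), c)


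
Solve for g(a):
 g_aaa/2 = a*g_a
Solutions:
 g(a) = C1 + Integral(C2*airyai(2^(1/3)*a) + C3*airybi(2^(1/3)*a), a)


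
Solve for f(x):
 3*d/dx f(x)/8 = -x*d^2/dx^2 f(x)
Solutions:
 f(x) = C1 + C2*x^(5/8)


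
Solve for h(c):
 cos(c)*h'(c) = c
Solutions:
 h(c) = C1 + Integral(c/cos(c), c)


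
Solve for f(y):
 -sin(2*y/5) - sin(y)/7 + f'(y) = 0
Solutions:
 f(y) = C1 - 5*cos(2*y/5)/2 - cos(y)/7


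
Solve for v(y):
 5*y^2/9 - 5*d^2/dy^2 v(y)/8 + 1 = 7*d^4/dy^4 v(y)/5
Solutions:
 v(y) = C1 + C2*y + C3*sin(5*sqrt(14)*y/28) + C4*cos(5*sqrt(14)*y/28) + 2*y^4/27 - 268*y^2/225


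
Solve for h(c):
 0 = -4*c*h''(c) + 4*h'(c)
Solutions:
 h(c) = C1 + C2*c^2


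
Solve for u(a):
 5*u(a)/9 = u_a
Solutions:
 u(a) = C1*exp(5*a/9)


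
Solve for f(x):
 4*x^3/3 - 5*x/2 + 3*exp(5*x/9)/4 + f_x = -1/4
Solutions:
 f(x) = C1 - x^4/3 + 5*x^2/4 - x/4 - 27*exp(5*x/9)/20


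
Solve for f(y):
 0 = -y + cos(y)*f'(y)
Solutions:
 f(y) = C1 + Integral(y/cos(y), y)


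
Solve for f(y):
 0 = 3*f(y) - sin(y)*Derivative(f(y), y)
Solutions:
 f(y) = C1*(cos(y) - 1)^(3/2)/(cos(y) + 1)^(3/2)


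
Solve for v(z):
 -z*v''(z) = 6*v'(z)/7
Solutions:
 v(z) = C1 + C2*z^(1/7)


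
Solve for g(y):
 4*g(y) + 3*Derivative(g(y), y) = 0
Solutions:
 g(y) = C1*exp(-4*y/3)


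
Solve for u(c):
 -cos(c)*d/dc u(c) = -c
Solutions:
 u(c) = C1 + Integral(c/cos(c), c)


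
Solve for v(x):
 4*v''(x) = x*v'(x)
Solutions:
 v(x) = C1 + C2*erfi(sqrt(2)*x/4)


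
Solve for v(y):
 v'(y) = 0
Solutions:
 v(y) = C1


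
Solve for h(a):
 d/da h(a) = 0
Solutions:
 h(a) = C1


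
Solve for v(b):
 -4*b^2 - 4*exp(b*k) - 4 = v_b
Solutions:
 v(b) = C1 - 4*b^3/3 - 4*b - 4*exp(b*k)/k


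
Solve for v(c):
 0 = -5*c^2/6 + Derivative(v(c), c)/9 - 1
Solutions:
 v(c) = C1 + 5*c^3/2 + 9*c


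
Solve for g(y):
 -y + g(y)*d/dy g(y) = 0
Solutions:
 g(y) = -sqrt(C1 + y^2)
 g(y) = sqrt(C1 + y^2)


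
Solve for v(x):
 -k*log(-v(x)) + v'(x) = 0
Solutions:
 -li(-v(x)) = C1 + k*x


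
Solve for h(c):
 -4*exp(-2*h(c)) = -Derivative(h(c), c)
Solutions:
 h(c) = log(-sqrt(C1 + 8*c))
 h(c) = log(C1 + 8*c)/2


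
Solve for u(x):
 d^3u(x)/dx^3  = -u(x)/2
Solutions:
 u(x) = C3*exp(-2^(2/3)*x/2) + (C1*sin(2^(2/3)*sqrt(3)*x/4) + C2*cos(2^(2/3)*sqrt(3)*x/4))*exp(2^(2/3)*x/4)


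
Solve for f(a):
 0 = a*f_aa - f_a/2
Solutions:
 f(a) = C1 + C2*a^(3/2)


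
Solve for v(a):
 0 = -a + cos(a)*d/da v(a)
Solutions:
 v(a) = C1 + Integral(a/cos(a), a)


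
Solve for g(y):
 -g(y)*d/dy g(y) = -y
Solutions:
 g(y) = -sqrt(C1 + y^2)
 g(y) = sqrt(C1 + y^2)


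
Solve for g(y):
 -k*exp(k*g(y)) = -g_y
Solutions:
 g(y) = Piecewise((log(-1/(C1*k + k^2*y))/k, Ne(k, 0)), (nan, True))
 g(y) = Piecewise((C1 + k*y, Eq(k, 0)), (nan, True))


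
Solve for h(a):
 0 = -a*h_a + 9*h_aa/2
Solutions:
 h(a) = C1 + C2*erfi(a/3)


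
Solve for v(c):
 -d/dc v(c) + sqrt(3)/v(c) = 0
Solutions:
 v(c) = -sqrt(C1 + 2*sqrt(3)*c)
 v(c) = sqrt(C1 + 2*sqrt(3)*c)


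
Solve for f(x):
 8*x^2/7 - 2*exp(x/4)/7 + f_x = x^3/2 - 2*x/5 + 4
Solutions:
 f(x) = C1 + x^4/8 - 8*x^3/21 - x^2/5 + 4*x + 8*exp(x/4)/7


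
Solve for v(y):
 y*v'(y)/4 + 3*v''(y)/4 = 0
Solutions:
 v(y) = C1 + C2*erf(sqrt(6)*y/6)


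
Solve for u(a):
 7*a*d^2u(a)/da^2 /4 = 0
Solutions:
 u(a) = C1 + C2*a


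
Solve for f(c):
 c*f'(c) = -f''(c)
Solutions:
 f(c) = C1 + C2*erf(sqrt(2)*c/2)


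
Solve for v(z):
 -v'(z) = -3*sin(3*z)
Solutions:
 v(z) = C1 - cos(3*z)


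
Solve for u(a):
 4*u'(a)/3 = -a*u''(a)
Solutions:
 u(a) = C1 + C2/a^(1/3)


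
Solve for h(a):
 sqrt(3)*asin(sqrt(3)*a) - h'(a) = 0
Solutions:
 h(a) = C1 + sqrt(3)*(a*asin(sqrt(3)*a) + sqrt(3)*sqrt(1 - 3*a^2)/3)


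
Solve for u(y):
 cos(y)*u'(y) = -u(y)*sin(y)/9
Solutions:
 u(y) = C1*cos(y)^(1/9)


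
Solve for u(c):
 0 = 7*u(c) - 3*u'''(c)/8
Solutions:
 u(c) = C3*exp(2*3^(2/3)*7^(1/3)*c/3) + (C1*sin(3^(1/6)*7^(1/3)*c) + C2*cos(3^(1/6)*7^(1/3)*c))*exp(-3^(2/3)*7^(1/3)*c/3)


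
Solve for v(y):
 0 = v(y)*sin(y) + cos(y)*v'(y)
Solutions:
 v(y) = C1*cos(y)


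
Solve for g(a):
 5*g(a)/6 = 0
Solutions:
 g(a) = 0


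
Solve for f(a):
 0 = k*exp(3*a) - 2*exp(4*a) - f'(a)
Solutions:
 f(a) = C1 + k*exp(3*a)/3 - exp(4*a)/2


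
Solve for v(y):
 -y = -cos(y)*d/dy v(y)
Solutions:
 v(y) = C1 + Integral(y/cos(y), y)


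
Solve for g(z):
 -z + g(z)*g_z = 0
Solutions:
 g(z) = -sqrt(C1 + z^2)
 g(z) = sqrt(C1 + z^2)


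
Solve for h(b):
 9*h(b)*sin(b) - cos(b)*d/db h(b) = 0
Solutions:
 h(b) = C1/cos(b)^9


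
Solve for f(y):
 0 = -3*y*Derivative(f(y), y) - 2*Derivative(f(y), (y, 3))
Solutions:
 f(y) = C1 + Integral(C2*airyai(-2^(2/3)*3^(1/3)*y/2) + C3*airybi(-2^(2/3)*3^(1/3)*y/2), y)


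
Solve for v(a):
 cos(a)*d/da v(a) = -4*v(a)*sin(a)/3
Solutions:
 v(a) = C1*cos(a)^(4/3)


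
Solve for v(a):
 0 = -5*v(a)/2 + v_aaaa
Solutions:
 v(a) = C1*exp(-2^(3/4)*5^(1/4)*a/2) + C2*exp(2^(3/4)*5^(1/4)*a/2) + C3*sin(2^(3/4)*5^(1/4)*a/2) + C4*cos(2^(3/4)*5^(1/4)*a/2)


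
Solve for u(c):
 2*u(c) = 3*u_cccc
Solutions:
 u(c) = C1*exp(-2^(1/4)*3^(3/4)*c/3) + C2*exp(2^(1/4)*3^(3/4)*c/3) + C3*sin(2^(1/4)*3^(3/4)*c/3) + C4*cos(2^(1/4)*3^(3/4)*c/3)


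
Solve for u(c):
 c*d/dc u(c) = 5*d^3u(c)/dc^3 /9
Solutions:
 u(c) = C1 + Integral(C2*airyai(15^(2/3)*c/5) + C3*airybi(15^(2/3)*c/5), c)


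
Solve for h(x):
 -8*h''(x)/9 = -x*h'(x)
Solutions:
 h(x) = C1 + C2*erfi(3*x/4)


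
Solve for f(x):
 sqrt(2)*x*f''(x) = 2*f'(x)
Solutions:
 f(x) = C1 + C2*x^(1 + sqrt(2))


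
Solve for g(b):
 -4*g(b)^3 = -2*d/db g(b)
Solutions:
 g(b) = -sqrt(2)*sqrt(-1/(C1 + 2*b))/2
 g(b) = sqrt(2)*sqrt(-1/(C1 + 2*b))/2


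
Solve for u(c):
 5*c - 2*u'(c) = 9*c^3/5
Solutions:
 u(c) = C1 - 9*c^4/40 + 5*c^2/4


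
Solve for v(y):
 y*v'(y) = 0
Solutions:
 v(y) = C1


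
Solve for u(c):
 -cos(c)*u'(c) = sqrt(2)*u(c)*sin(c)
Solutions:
 u(c) = C1*cos(c)^(sqrt(2))


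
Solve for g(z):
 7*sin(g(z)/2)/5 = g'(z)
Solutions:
 -7*z/5 + log(cos(g(z)/2) - 1) - log(cos(g(z)/2) + 1) = C1


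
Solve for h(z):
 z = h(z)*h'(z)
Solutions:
 h(z) = -sqrt(C1 + z^2)
 h(z) = sqrt(C1 + z^2)


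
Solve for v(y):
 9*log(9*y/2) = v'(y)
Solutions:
 v(y) = C1 + 9*y*log(y) - 9*y + y*log(387420489/512)


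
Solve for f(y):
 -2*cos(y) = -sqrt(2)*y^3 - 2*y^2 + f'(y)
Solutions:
 f(y) = C1 + sqrt(2)*y^4/4 + 2*y^3/3 - 2*sin(y)


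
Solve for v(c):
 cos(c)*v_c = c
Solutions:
 v(c) = C1 + Integral(c/cos(c), c)


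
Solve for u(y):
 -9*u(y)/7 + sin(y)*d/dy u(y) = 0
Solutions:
 u(y) = C1*(cos(y) - 1)^(9/14)/(cos(y) + 1)^(9/14)


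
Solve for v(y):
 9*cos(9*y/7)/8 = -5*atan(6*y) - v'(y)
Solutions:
 v(y) = C1 - 5*y*atan(6*y) + 5*log(36*y^2 + 1)/12 - 7*sin(9*y/7)/8


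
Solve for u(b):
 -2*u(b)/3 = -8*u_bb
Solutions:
 u(b) = C1*exp(-sqrt(3)*b/6) + C2*exp(sqrt(3)*b/6)


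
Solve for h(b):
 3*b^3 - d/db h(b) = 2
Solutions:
 h(b) = C1 + 3*b^4/4 - 2*b


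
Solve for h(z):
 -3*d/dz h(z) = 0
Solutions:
 h(z) = C1


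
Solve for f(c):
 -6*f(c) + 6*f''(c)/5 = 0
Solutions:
 f(c) = C1*exp(-sqrt(5)*c) + C2*exp(sqrt(5)*c)


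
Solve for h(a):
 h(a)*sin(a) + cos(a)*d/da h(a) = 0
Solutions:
 h(a) = C1*cos(a)


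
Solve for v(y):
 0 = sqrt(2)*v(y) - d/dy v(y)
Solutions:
 v(y) = C1*exp(sqrt(2)*y)


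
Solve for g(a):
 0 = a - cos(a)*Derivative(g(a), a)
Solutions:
 g(a) = C1 + Integral(a/cos(a), a)


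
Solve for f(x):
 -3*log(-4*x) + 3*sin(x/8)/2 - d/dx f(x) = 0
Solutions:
 f(x) = C1 - 3*x*log(-x) - 6*x*log(2) + 3*x - 12*cos(x/8)


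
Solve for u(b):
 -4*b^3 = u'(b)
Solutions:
 u(b) = C1 - b^4


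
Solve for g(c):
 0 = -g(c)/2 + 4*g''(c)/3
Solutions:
 g(c) = C1*exp(-sqrt(6)*c/4) + C2*exp(sqrt(6)*c/4)


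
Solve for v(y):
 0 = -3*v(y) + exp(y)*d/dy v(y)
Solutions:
 v(y) = C1*exp(-3*exp(-y))


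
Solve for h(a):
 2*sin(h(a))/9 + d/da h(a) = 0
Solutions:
 2*a/9 + log(cos(h(a)) - 1)/2 - log(cos(h(a)) + 1)/2 = C1


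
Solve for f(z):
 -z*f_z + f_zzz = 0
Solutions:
 f(z) = C1 + Integral(C2*airyai(z) + C3*airybi(z), z)


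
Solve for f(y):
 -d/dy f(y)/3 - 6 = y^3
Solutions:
 f(y) = C1 - 3*y^4/4 - 18*y


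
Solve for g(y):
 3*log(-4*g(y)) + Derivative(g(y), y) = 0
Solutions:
 Integral(1/(log(-_y) + 2*log(2)), (_y, g(y)))/3 = C1 - y


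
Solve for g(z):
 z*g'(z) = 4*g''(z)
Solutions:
 g(z) = C1 + C2*erfi(sqrt(2)*z/4)


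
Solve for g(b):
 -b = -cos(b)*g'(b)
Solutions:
 g(b) = C1 + Integral(b/cos(b), b)


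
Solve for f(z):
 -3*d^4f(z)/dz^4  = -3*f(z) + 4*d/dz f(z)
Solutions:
 f(z) = (C1/sqrt(exp(sqrt(2)*3^(2/3)*z*sqrt(-3^(1/3) + 1 + 2*sqrt(2)/sqrt(-1 + 3^(1/3)))/3)) + C2*sqrt(exp(sqrt(2)*3^(2/3)*z*sqrt(-3^(1/3) + 1 + 2*sqrt(2)/sqrt(-1 + 3^(1/3)))/3)))*exp(-sqrt(2)*3^(2/3)*z*sqrt(-1 + 3^(1/3))/6) + (C3*sin(sqrt(2)*3^(2/3)*z*sqrt(-1 + 3^(1/3) + 2*sqrt(2)/sqrt(-1 + 3^(1/3)))/6) + C4*cos(sqrt(2)*3^(2/3)*z*sqrt(-1 + 3^(1/3) + 2*sqrt(2)/sqrt(-1 + 3^(1/3)))/6))*exp(sqrt(2)*3^(2/3)*z*sqrt(-1 + 3^(1/3))/6)


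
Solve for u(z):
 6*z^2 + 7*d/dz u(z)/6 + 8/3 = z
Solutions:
 u(z) = C1 - 12*z^3/7 + 3*z^2/7 - 16*z/7


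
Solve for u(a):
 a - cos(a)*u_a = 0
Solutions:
 u(a) = C1 + Integral(a/cos(a), a)


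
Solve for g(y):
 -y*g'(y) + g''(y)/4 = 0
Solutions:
 g(y) = C1 + C2*erfi(sqrt(2)*y)


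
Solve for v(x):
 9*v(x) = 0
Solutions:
 v(x) = 0


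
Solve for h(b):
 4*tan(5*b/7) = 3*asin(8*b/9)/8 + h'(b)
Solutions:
 h(b) = C1 - 3*b*asin(8*b/9)/8 - 3*sqrt(81 - 64*b^2)/64 - 28*log(cos(5*b/7))/5


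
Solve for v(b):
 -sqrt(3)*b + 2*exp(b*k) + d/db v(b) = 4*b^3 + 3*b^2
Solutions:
 v(b) = C1 + b^4 + b^3 + sqrt(3)*b^2/2 - 2*exp(b*k)/k


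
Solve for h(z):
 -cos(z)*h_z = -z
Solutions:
 h(z) = C1 + Integral(z/cos(z), z)


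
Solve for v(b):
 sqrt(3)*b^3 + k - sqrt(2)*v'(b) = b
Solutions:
 v(b) = C1 + sqrt(6)*b^4/8 - sqrt(2)*b^2/4 + sqrt(2)*b*k/2


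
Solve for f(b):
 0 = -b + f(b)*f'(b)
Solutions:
 f(b) = -sqrt(C1 + b^2)
 f(b) = sqrt(C1 + b^2)


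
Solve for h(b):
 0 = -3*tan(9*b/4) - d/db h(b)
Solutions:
 h(b) = C1 + 4*log(cos(9*b/4))/3


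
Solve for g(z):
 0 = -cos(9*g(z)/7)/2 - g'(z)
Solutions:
 z/2 - 7*log(sin(9*g(z)/7) - 1)/18 + 7*log(sin(9*g(z)/7) + 1)/18 = C1


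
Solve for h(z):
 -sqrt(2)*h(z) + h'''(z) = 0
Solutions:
 h(z) = C3*exp(2^(1/6)*z) + (C1*sin(2^(1/6)*sqrt(3)*z/2) + C2*cos(2^(1/6)*sqrt(3)*z/2))*exp(-2^(1/6)*z/2)


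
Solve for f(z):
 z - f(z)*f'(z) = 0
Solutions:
 f(z) = -sqrt(C1 + z^2)
 f(z) = sqrt(C1 + z^2)


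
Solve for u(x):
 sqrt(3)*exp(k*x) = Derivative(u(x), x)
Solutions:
 u(x) = C1 + sqrt(3)*exp(k*x)/k


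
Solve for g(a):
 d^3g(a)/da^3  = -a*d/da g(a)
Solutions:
 g(a) = C1 + Integral(C2*airyai(-a) + C3*airybi(-a), a)


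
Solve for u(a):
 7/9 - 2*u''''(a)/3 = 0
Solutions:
 u(a) = C1 + C2*a + C3*a^2 + C4*a^3 + 7*a^4/144


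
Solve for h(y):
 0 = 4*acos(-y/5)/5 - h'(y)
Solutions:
 h(y) = C1 + 4*y*acos(-y/5)/5 + 4*sqrt(25 - y^2)/5


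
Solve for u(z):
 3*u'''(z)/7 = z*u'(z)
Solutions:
 u(z) = C1 + Integral(C2*airyai(3^(2/3)*7^(1/3)*z/3) + C3*airybi(3^(2/3)*7^(1/3)*z/3), z)


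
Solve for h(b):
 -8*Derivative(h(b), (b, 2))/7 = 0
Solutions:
 h(b) = C1 + C2*b


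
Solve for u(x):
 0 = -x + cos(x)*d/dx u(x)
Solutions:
 u(x) = C1 + Integral(x/cos(x), x)


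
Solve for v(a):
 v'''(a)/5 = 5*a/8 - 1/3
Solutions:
 v(a) = C1 + C2*a + C3*a^2 + 25*a^4/192 - 5*a^3/18


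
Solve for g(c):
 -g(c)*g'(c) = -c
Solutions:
 g(c) = -sqrt(C1 + c^2)
 g(c) = sqrt(C1 + c^2)


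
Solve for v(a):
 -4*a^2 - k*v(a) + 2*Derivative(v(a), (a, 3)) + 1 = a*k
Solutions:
 v(a) = C1*exp(2^(2/3)*a*k^(1/3)/2) + C2*exp(2^(2/3)*a*k^(1/3)*(-1 + sqrt(3)*I)/4) + C3*exp(-2^(2/3)*a*k^(1/3)*(1 + sqrt(3)*I)/4) - 4*a^2/k - a + 1/k


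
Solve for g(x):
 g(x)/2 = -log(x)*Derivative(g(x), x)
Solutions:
 g(x) = C1*exp(-li(x)/2)


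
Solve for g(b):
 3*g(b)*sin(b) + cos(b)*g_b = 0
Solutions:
 g(b) = C1*cos(b)^3


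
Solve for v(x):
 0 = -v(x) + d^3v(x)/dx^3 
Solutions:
 v(x) = C3*exp(x) + (C1*sin(sqrt(3)*x/2) + C2*cos(sqrt(3)*x/2))*exp(-x/2)


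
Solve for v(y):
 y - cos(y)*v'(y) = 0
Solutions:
 v(y) = C1 + Integral(y/cos(y), y)


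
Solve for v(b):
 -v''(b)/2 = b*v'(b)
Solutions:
 v(b) = C1 + C2*erf(b)


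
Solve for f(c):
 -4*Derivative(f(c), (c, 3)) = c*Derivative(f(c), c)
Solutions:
 f(c) = C1 + Integral(C2*airyai(-2^(1/3)*c/2) + C3*airybi(-2^(1/3)*c/2), c)


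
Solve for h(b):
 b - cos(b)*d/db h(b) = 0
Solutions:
 h(b) = C1 + Integral(b/cos(b), b)


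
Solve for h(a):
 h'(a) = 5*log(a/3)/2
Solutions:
 h(a) = C1 + 5*a*log(a)/2 - 5*a*log(3)/2 - 5*a/2


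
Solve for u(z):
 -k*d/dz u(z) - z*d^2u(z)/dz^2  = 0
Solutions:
 u(z) = C1 + z^(1 - re(k))*(C2*sin(log(z)*Abs(im(k))) + C3*cos(log(z)*im(k)))


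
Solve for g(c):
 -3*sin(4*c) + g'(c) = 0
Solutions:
 g(c) = C1 - 3*cos(4*c)/4


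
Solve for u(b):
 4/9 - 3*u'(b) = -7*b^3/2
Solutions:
 u(b) = C1 + 7*b^4/24 + 4*b/27


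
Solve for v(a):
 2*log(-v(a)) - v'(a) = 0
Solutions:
 -li(-v(a)) = C1 + 2*a


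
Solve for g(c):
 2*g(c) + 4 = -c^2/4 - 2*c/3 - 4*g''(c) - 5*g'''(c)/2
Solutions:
 g(c) = C1*exp(c*(-16 + 32*2^(2/3)/(15*sqrt(3561) + 931)^(1/3) + 2^(1/3)*(15*sqrt(3561) + 931)^(1/3))/30)*sin(2^(1/3)*sqrt(3)*c*(-(15*sqrt(3561) + 931)^(1/3) + 32*2^(1/3)/(15*sqrt(3561) + 931)^(1/3))/30) + C2*exp(c*(-16 + 32*2^(2/3)/(15*sqrt(3561) + 931)^(1/3) + 2^(1/3)*(15*sqrt(3561) + 931)^(1/3))/30)*cos(2^(1/3)*sqrt(3)*c*(-(15*sqrt(3561) + 931)^(1/3) + 32*2^(1/3)/(15*sqrt(3561) + 931)^(1/3))/30) + C3*exp(-c*(32*2^(2/3)/(15*sqrt(3561) + 931)^(1/3) + 8 + 2^(1/3)*(15*sqrt(3561) + 931)^(1/3))/15) - c^2/8 - c/3 - 3/2


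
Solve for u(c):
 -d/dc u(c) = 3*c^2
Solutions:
 u(c) = C1 - c^3


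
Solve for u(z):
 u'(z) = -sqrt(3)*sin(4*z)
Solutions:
 u(z) = C1 + sqrt(3)*cos(4*z)/4


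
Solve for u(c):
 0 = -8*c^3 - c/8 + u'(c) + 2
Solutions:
 u(c) = C1 + 2*c^4 + c^2/16 - 2*c


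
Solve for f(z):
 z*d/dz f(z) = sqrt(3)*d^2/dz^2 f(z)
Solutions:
 f(z) = C1 + C2*erfi(sqrt(2)*3^(3/4)*z/6)


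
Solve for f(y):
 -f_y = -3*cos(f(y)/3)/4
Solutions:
 -3*y/4 - 3*log(sin(f(y)/3) - 1)/2 + 3*log(sin(f(y)/3) + 1)/2 = C1


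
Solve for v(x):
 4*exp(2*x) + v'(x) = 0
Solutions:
 v(x) = C1 - 2*exp(2*x)


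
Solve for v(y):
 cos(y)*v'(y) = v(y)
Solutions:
 v(y) = C1*sqrt(sin(y) + 1)/sqrt(sin(y) - 1)


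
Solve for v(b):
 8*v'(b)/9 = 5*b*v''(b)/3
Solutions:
 v(b) = C1 + C2*b^(23/15)


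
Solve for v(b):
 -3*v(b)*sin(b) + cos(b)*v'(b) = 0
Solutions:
 v(b) = C1/cos(b)^3


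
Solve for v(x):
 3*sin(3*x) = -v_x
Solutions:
 v(x) = C1 + cos(3*x)


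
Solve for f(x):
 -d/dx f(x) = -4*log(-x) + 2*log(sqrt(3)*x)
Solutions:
 f(x) = C1 + 2*x*log(x) + x*(-2 - log(3) + 4*I*pi)


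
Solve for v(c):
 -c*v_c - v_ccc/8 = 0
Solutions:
 v(c) = C1 + Integral(C2*airyai(-2*c) + C3*airybi(-2*c), c)


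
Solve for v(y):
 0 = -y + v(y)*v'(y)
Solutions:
 v(y) = -sqrt(C1 + y^2)
 v(y) = sqrt(C1 + y^2)


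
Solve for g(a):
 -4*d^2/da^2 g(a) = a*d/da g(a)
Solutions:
 g(a) = C1 + C2*erf(sqrt(2)*a/4)


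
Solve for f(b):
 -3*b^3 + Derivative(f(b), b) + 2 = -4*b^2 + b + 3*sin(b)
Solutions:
 f(b) = C1 + 3*b^4/4 - 4*b^3/3 + b^2/2 - 2*b - 3*cos(b)


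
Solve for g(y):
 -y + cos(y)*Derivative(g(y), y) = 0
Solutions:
 g(y) = C1 + Integral(y/cos(y), y)


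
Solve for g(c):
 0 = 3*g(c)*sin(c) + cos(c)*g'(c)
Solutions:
 g(c) = C1*cos(c)^3


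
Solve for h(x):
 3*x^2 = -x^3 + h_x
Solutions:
 h(x) = C1 + x^4/4 + x^3


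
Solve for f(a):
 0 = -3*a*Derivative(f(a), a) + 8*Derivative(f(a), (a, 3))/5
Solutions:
 f(a) = C1 + Integral(C2*airyai(15^(1/3)*a/2) + C3*airybi(15^(1/3)*a/2), a)


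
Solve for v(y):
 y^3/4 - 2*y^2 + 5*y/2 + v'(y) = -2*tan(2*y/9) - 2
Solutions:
 v(y) = C1 - y^4/16 + 2*y^3/3 - 5*y^2/4 - 2*y + 9*log(cos(2*y/9))


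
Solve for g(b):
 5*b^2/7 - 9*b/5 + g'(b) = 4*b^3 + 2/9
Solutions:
 g(b) = C1 + b^4 - 5*b^3/21 + 9*b^2/10 + 2*b/9


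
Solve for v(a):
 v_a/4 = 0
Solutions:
 v(a) = C1


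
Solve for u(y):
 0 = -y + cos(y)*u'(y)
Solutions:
 u(y) = C1 + Integral(y/cos(y), y)


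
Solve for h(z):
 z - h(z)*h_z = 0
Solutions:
 h(z) = -sqrt(C1 + z^2)
 h(z) = sqrt(C1 + z^2)


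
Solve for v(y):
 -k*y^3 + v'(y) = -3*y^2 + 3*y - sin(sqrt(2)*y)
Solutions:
 v(y) = C1 + k*y^4/4 - y^3 + 3*y^2/2 + sqrt(2)*cos(sqrt(2)*y)/2


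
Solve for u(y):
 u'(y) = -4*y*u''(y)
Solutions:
 u(y) = C1 + C2*y^(3/4)


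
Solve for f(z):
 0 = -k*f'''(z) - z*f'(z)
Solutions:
 f(z) = C1 + Integral(C2*airyai(z*(-1/k)^(1/3)) + C3*airybi(z*(-1/k)^(1/3)), z)


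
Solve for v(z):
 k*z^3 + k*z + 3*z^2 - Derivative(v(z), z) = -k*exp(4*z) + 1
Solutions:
 v(z) = C1 + k*z^4/4 + k*z^2/2 + k*exp(4*z)/4 + z^3 - z


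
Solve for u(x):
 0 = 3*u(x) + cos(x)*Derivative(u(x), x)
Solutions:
 u(x) = C1*(sin(x) - 1)^(3/2)/(sin(x) + 1)^(3/2)


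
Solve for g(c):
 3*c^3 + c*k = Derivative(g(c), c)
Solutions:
 g(c) = C1 + 3*c^4/4 + c^2*k/2


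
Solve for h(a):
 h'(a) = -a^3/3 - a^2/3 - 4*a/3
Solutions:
 h(a) = C1 - a^4/12 - a^3/9 - 2*a^2/3


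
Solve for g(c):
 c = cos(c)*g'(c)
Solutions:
 g(c) = C1 + Integral(c/cos(c), c)


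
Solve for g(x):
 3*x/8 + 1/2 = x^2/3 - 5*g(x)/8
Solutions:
 g(x) = 8*x^2/15 - 3*x/5 - 4/5


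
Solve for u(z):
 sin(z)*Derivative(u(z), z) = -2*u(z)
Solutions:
 u(z) = C1*(cos(z) + 1)/(cos(z) - 1)


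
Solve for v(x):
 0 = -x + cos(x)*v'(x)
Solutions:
 v(x) = C1 + Integral(x/cos(x), x)


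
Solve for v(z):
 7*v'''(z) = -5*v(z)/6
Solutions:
 v(z) = C3*exp(-42^(2/3)*5^(1/3)*z/42) + (C1*sin(14^(2/3)*3^(1/6)*5^(1/3)*z/28) + C2*cos(14^(2/3)*3^(1/6)*5^(1/3)*z/28))*exp(42^(2/3)*5^(1/3)*z/84)


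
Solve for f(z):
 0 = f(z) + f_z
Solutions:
 f(z) = C1*exp(-z)


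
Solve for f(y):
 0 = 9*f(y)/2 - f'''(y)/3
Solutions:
 f(y) = C3*exp(3*2^(2/3)*y/2) + (C1*sin(3*2^(2/3)*sqrt(3)*y/4) + C2*cos(3*2^(2/3)*sqrt(3)*y/4))*exp(-3*2^(2/3)*y/4)


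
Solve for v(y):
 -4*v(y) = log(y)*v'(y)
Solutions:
 v(y) = C1*exp(-4*li(y))


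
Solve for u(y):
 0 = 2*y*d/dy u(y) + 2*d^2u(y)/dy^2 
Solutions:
 u(y) = C1 + C2*erf(sqrt(2)*y/2)


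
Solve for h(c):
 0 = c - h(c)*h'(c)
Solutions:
 h(c) = -sqrt(C1 + c^2)
 h(c) = sqrt(C1 + c^2)


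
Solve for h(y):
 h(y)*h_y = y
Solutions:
 h(y) = -sqrt(C1 + y^2)
 h(y) = sqrt(C1 + y^2)


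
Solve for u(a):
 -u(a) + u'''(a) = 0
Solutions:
 u(a) = C3*exp(a) + (C1*sin(sqrt(3)*a/2) + C2*cos(sqrt(3)*a/2))*exp(-a/2)


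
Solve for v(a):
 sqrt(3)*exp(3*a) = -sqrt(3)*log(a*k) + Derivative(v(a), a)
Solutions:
 v(a) = C1 + sqrt(3)*a*log(a*k) - sqrt(3)*a + sqrt(3)*exp(3*a)/3


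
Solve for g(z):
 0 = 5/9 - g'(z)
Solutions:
 g(z) = C1 + 5*z/9


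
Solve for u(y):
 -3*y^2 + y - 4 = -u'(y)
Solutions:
 u(y) = C1 + y^3 - y^2/2 + 4*y


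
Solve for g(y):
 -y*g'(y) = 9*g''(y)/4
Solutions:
 g(y) = C1 + C2*erf(sqrt(2)*y/3)


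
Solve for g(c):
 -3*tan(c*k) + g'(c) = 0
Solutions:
 g(c) = C1 + 3*Piecewise((-log(cos(c*k))/k, Ne(k, 0)), (0, True))


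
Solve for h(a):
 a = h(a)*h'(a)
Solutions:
 h(a) = -sqrt(C1 + a^2)
 h(a) = sqrt(C1 + a^2)


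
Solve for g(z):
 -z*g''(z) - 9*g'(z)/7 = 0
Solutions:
 g(z) = C1 + C2/z^(2/7)


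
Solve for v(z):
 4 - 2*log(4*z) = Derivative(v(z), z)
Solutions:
 v(z) = C1 - 2*z*log(z) - z*log(16) + 6*z


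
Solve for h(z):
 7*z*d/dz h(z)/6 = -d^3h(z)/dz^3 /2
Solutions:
 h(z) = C1 + Integral(C2*airyai(-3^(2/3)*7^(1/3)*z/3) + C3*airybi(-3^(2/3)*7^(1/3)*z/3), z)


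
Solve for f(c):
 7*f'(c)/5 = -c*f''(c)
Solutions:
 f(c) = C1 + C2/c^(2/5)


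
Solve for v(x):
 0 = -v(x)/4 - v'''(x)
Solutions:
 v(x) = C3*exp(-2^(1/3)*x/2) + (C1*sin(2^(1/3)*sqrt(3)*x/4) + C2*cos(2^(1/3)*sqrt(3)*x/4))*exp(2^(1/3)*x/4)


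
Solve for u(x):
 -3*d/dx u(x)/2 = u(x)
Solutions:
 u(x) = C1*exp(-2*x/3)


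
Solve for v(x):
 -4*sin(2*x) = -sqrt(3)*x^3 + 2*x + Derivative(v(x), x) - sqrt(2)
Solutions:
 v(x) = C1 + sqrt(3)*x^4/4 - x^2 + sqrt(2)*x + 2*cos(2*x)


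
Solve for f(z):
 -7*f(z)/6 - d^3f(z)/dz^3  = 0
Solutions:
 f(z) = C3*exp(-6^(2/3)*7^(1/3)*z/6) + (C1*sin(2^(2/3)*3^(1/6)*7^(1/3)*z/4) + C2*cos(2^(2/3)*3^(1/6)*7^(1/3)*z/4))*exp(6^(2/3)*7^(1/3)*z/12)


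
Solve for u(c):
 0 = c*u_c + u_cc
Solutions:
 u(c) = C1 + C2*erf(sqrt(2)*c/2)


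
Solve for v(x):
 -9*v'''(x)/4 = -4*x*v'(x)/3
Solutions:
 v(x) = C1 + Integral(C2*airyai(2*2^(1/3)*x/3) + C3*airybi(2*2^(1/3)*x/3), x)


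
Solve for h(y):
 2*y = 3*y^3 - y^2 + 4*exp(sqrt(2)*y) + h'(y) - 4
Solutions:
 h(y) = C1 - 3*y^4/4 + y^3/3 + y^2 + 4*y - 2*sqrt(2)*exp(sqrt(2)*y)


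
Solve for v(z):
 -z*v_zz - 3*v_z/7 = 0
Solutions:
 v(z) = C1 + C2*z^(4/7)


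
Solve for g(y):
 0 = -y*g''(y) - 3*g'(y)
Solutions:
 g(y) = C1 + C2/y^2


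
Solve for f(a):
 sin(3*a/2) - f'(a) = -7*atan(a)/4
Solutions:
 f(a) = C1 + 7*a*atan(a)/4 - 7*log(a^2 + 1)/8 - 2*cos(3*a/2)/3


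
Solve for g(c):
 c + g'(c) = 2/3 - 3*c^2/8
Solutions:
 g(c) = C1 - c^3/8 - c^2/2 + 2*c/3


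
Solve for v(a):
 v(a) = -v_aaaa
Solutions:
 v(a) = (C1*sin(sqrt(2)*a/2) + C2*cos(sqrt(2)*a/2))*exp(-sqrt(2)*a/2) + (C3*sin(sqrt(2)*a/2) + C4*cos(sqrt(2)*a/2))*exp(sqrt(2)*a/2)


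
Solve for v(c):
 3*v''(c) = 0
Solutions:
 v(c) = C1 + C2*c


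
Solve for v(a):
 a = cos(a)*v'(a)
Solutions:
 v(a) = C1 + Integral(a/cos(a), a)


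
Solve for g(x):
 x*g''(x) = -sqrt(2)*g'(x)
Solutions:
 g(x) = C1 + C2*x^(1 - sqrt(2))


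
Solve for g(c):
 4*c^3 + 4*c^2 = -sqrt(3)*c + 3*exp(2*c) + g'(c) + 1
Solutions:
 g(c) = C1 + c^4 + 4*c^3/3 + sqrt(3)*c^2/2 - c - 3*exp(2*c)/2


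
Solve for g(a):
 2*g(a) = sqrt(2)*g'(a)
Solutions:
 g(a) = C1*exp(sqrt(2)*a)


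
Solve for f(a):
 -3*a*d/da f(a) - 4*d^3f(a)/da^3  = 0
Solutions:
 f(a) = C1 + Integral(C2*airyai(-6^(1/3)*a/2) + C3*airybi(-6^(1/3)*a/2), a)


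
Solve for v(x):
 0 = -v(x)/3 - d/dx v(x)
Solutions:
 v(x) = C1*exp(-x/3)


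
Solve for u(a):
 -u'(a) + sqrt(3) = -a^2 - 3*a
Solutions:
 u(a) = C1 + a^3/3 + 3*a^2/2 + sqrt(3)*a


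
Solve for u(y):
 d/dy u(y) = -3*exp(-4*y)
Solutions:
 u(y) = C1 + 3*exp(-4*y)/4


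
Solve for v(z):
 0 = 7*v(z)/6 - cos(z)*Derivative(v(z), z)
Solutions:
 v(z) = C1*(sin(z) + 1)^(7/12)/(sin(z) - 1)^(7/12)


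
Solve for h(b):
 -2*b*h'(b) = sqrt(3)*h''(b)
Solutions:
 h(b) = C1 + C2*erf(3^(3/4)*b/3)


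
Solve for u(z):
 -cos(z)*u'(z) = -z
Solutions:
 u(z) = C1 + Integral(z/cos(z), z)


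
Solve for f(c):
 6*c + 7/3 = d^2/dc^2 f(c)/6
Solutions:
 f(c) = C1 + C2*c + 6*c^3 + 7*c^2


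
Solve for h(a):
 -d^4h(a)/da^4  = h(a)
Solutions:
 h(a) = (C1*sin(sqrt(2)*a/2) + C2*cos(sqrt(2)*a/2))*exp(-sqrt(2)*a/2) + (C3*sin(sqrt(2)*a/2) + C4*cos(sqrt(2)*a/2))*exp(sqrt(2)*a/2)


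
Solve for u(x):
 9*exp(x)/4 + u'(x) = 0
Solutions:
 u(x) = C1 - 9*exp(x)/4


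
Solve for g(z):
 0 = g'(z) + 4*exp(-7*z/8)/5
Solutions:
 g(z) = C1 + 32*exp(-7*z/8)/35


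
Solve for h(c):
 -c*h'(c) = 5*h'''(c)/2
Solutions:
 h(c) = C1 + Integral(C2*airyai(-2^(1/3)*5^(2/3)*c/5) + C3*airybi(-2^(1/3)*5^(2/3)*c/5), c)


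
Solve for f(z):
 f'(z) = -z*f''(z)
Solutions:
 f(z) = C1 + C2*log(z)


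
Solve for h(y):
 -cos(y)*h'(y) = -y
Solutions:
 h(y) = C1 + Integral(y/cos(y), y)


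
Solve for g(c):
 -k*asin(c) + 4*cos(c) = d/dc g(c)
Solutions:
 g(c) = C1 - k*(c*asin(c) + sqrt(1 - c^2)) + 4*sin(c)


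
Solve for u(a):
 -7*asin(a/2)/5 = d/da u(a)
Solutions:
 u(a) = C1 - 7*a*asin(a/2)/5 - 7*sqrt(4 - a^2)/5


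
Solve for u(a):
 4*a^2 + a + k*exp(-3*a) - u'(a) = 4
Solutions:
 u(a) = C1 + 4*a^3/3 + a^2/2 - 4*a - k*exp(-3*a)/3


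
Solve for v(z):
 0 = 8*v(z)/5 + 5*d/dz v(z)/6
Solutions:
 v(z) = C1*exp(-48*z/25)


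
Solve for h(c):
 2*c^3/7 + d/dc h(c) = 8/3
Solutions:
 h(c) = C1 - c^4/14 + 8*c/3


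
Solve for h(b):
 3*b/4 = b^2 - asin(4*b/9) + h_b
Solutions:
 h(b) = C1 - b^3/3 + 3*b^2/8 + b*asin(4*b/9) + sqrt(81 - 16*b^2)/4


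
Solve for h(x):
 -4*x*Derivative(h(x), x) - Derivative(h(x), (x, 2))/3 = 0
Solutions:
 h(x) = C1 + C2*erf(sqrt(6)*x)


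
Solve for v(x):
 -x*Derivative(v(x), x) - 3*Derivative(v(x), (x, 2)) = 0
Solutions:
 v(x) = C1 + C2*erf(sqrt(6)*x/6)


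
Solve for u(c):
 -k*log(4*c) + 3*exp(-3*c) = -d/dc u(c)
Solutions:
 u(c) = C1 + c*k*log(c) + c*k*(-1 + 2*log(2)) + exp(-3*c)


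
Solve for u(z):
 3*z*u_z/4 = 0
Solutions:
 u(z) = C1


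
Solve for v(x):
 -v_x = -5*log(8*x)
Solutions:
 v(x) = C1 + 5*x*log(x) - 5*x + x*log(32768)


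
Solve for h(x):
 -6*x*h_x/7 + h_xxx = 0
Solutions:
 h(x) = C1 + Integral(C2*airyai(6^(1/3)*7^(2/3)*x/7) + C3*airybi(6^(1/3)*7^(2/3)*x/7), x)


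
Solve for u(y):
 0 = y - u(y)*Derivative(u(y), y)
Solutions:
 u(y) = -sqrt(C1 + y^2)
 u(y) = sqrt(C1 + y^2)


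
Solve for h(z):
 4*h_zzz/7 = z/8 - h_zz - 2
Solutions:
 h(z) = C1 + C2*z + C3*exp(-7*z/4) + z^3/48 - 29*z^2/28


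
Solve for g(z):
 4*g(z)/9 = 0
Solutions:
 g(z) = 0


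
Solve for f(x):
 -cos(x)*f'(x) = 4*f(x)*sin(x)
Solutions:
 f(x) = C1*cos(x)^4


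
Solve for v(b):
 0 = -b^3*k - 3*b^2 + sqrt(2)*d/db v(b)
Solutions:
 v(b) = C1 + sqrt(2)*b^4*k/8 + sqrt(2)*b^3/2


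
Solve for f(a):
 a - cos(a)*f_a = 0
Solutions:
 f(a) = C1 + Integral(a/cos(a), a)


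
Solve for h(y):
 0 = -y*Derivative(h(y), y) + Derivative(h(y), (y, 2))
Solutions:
 h(y) = C1 + C2*erfi(sqrt(2)*y/2)


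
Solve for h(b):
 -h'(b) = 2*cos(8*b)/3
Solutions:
 h(b) = C1 - sin(8*b)/12


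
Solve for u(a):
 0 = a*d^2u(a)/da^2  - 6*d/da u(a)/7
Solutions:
 u(a) = C1 + C2*a^(13/7)


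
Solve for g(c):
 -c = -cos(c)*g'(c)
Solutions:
 g(c) = C1 + Integral(c/cos(c), c)


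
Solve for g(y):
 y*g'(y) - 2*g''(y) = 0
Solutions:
 g(y) = C1 + C2*erfi(y/2)


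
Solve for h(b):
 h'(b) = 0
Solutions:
 h(b) = C1


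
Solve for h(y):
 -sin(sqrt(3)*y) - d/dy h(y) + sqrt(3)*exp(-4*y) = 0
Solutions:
 h(y) = C1 + sqrt(3)*cos(sqrt(3)*y)/3 - sqrt(3)*exp(-4*y)/4


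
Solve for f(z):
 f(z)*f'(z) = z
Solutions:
 f(z) = -sqrt(C1 + z^2)
 f(z) = sqrt(C1 + z^2)


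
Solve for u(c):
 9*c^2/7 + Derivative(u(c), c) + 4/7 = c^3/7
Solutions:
 u(c) = C1 + c^4/28 - 3*c^3/7 - 4*c/7


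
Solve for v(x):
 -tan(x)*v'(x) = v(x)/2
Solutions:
 v(x) = C1/sqrt(sin(x))


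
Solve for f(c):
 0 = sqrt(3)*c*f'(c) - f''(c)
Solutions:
 f(c) = C1 + C2*erfi(sqrt(2)*3^(1/4)*c/2)


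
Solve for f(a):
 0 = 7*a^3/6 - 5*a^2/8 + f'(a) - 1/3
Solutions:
 f(a) = C1 - 7*a^4/24 + 5*a^3/24 + a/3


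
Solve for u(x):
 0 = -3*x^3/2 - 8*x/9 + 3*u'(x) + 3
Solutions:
 u(x) = C1 + x^4/8 + 4*x^2/27 - x


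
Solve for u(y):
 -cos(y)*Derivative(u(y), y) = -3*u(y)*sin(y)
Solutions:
 u(y) = C1/cos(y)^3


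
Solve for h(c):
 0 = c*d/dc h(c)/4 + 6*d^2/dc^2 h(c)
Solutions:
 h(c) = C1 + C2*erf(sqrt(3)*c/12)


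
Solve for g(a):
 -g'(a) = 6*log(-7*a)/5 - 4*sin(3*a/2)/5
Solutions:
 g(a) = C1 - 6*a*log(-a)/5 - 6*a*log(7)/5 + 6*a/5 - 8*cos(3*a/2)/15


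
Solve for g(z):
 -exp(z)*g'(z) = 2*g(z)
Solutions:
 g(z) = C1*exp(2*exp(-z))


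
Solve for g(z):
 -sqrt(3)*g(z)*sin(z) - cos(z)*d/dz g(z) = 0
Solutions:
 g(z) = C1*cos(z)^(sqrt(3))


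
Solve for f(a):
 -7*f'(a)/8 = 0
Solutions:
 f(a) = C1


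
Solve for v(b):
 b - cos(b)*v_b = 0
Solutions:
 v(b) = C1 + Integral(b/cos(b), b)


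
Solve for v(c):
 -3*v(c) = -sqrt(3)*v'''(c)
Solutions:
 v(c) = C3*exp(3^(1/6)*c) + (C1*sin(3^(2/3)*c/2) + C2*cos(3^(2/3)*c/2))*exp(-3^(1/6)*c/2)


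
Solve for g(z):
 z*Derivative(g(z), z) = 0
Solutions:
 g(z) = C1


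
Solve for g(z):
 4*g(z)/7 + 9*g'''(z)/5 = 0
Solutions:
 g(z) = C3*exp(-2940^(1/3)*z/21) + (C1*sin(3^(5/6)*980^(1/3)*z/42) + C2*cos(3^(5/6)*980^(1/3)*z/42))*exp(2940^(1/3)*z/42)


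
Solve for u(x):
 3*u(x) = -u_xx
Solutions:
 u(x) = C1*sin(sqrt(3)*x) + C2*cos(sqrt(3)*x)


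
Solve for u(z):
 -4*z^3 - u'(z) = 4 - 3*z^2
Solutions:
 u(z) = C1 - z^4 + z^3 - 4*z


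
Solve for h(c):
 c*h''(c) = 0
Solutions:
 h(c) = C1 + C2*c


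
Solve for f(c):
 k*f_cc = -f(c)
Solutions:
 f(c) = C1*exp(-c*sqrt(-1/k)) + C2*exp(c*sqrt(-1/k))


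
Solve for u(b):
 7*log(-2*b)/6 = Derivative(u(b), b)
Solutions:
 u(b) = C1 + 7*b*log(-b)/6 + 7*b*(-1 + log(2))/6


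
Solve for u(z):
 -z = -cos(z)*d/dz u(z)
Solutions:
 u(z) = C1 + Integral(z/cos(z), z)


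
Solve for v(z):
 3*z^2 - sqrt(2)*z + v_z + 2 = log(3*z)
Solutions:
 v(z) = C1 - z^3 + sqrt(2)*z^2/2 + z*log(z) - 3*z + z*log(3)


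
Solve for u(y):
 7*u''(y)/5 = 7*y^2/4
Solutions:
 u(y) = C1 + C2*y + 5*y^4/48


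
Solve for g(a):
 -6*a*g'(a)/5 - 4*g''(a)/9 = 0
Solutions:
 g(a) = C1 + C2*erf(3*sqrt(15)*a/10)


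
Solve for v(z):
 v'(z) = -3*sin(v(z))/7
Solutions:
 3*z/7 + log(cos(v(z)) - 1)/2 - log(cos(v(z)) + 1)/2 = C1


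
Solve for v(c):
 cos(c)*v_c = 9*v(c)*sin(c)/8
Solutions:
 v(c) = C1/cos(c)^(9/8)


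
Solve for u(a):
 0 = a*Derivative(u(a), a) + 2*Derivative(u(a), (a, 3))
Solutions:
 u(a) = C1 + Integral(C2*airyai(-2^(2/3)*a/2) + C3*airybi(-2^(2/3)*a/2), a)


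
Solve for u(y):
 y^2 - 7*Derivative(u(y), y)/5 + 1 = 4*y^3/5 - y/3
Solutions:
 u(y) = C1 - y^4/7 + 5*y^3/21 + 5*y^2/42 + 5*y/7
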